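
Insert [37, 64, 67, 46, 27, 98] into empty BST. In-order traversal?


Insert 37: root
Insert 64: R from 37
Insert 67: R from 37 -> R from 64
Insert 46: R from 37 -> L from 64
Insert 27: L from 37
Insert 98: R from 37 -> R from 64 -> R from 67

In-order: [27, 37, 46, 64, 67, 98]


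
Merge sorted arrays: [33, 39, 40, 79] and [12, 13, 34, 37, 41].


Take 12 from B
Take 13 from B
Take 33 from A
Take 34 from B
Take 37 from B
Take 39 from A
Take 40 from A
Take 41 from B

Merged: [12, 13, 33, 34, 37, 39, 40, 41, 79]


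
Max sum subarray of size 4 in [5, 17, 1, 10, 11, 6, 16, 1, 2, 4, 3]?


[0:4]: 33
[1:5]: 39
[2:6]: 28
[3:7]: 43
[4:8]: 34
[5:9]: 25
[6:10]: 23
[7:11]: 10

Max: 43 at [3:7]


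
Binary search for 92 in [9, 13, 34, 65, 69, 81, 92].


Step 1: lo=0, hi=6, mid=3, val=65
Step 2: lo=4, hi=6, mid=5, val=81
Step 3: lo=6, hi=6, mid=6, val=92

Found at index 6


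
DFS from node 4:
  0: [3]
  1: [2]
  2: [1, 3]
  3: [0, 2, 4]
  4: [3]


Visit 4, push [3]
Visit 3, push [2, 0]
Visit 0, push []
Visit 2, push [1]
Visit 1, push []

DFS order: [4, 3, 0, 2, 1]


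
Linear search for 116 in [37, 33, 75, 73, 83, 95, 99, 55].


i=0: 37!=116
i=1: 33!=116
i=2: 75!=116
i=3: 73!=116
i=4: 83!=116
i=5: 95!=116
i=6: 99!=116
i=7: 55!=116

Not found, 8 comps


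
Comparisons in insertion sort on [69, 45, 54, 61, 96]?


Algorithm: insertion sort
Input: [69, 45, 54, 61, 96]
Sorted: [45, 54, 61, 69, 96]

6


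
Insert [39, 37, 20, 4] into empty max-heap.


Insert 39: [39]
Insert 37: [39, 37]
Insert 20: [39, 37, 20]
Insert 4: [39, 37, 20, 4]

Final heap: [39, 37, 20, 4]


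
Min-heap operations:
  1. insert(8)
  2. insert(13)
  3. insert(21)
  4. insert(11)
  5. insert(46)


insert(8) -> [8]
insert(13) -> [8, 13]
insert(21) -> [8, 13, 21]
insert(11) -> [8, 11, 21, 13]
insert(46) -> [8, 11, 21, 13, 46]

Final heap: [8, 11, 21, 13, 46]


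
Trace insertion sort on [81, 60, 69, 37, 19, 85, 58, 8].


Initial: [81, 60, 69, 37, 19, 85, 58, 8]
Insert 60: [60, 81, 69, 37, 19, 85, 58, 8]
Insert 69: [60, 69, 81, 37, 19, 85, 58, 8]
Insert 37: [37, 60, 69, 81, 19, 85, 58, 8]
Insert 19: [19, 37, 60, 69, 81, 85, 58, 8]
Insert 85: [19, 37, 60, 69, 81, 85, 58, 8]
Insert 58: [19, 37, 58, 60, 69, 81, 85, 8]
Insert 8: [8, 19, 37, 58, 60, 69, 81, 85]

Sorted: [8, 19, 37, 58, 60, 69, 81, 85]


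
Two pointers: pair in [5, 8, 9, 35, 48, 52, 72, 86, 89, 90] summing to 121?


lo=0(5)+hi=9(90)=95
lo=1(8)+hi=9(90)=98
lo=2(9)+hi=9(90)=99
lo=3(35)+hi=9(90)=125
lo=3(35)+hi=8(89)=124
lo=3(35)+hi=7(86)=121

Yes: 35+86=121


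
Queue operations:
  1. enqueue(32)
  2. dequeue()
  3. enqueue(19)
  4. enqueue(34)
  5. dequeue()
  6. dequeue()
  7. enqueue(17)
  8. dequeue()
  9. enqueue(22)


enqueue(32) -> [32]
dequeue()->32, []
enqueue(19) -> [19]
enqueue(34) -> [19, 34]
dequeue()->19, [34]
dequeue()->34, []
enqueue(17) -> [17]
dequeue()->17, []
enqueue(22) -> [22]

Final queue: [22]


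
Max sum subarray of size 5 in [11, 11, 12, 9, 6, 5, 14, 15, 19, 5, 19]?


[0:5]: 49
[1:6]: 43
[2:7]: 46
[3:8]: 49
[4:9]: 59
[5:10]: 58
[6:11]: 72

Max: 72 at [6:11]


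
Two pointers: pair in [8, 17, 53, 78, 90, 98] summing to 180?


lo=0(8)+hi=5(98)=106
lo=1(17)+hi=5(98)=115
lo=2(53)+hi=5(98)=151
lo=3(78)+hi=5(98)=176
lo=4(90)+hi=5(98)=188

No pair found


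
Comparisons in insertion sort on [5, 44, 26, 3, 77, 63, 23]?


Algorithm: insertion sort
Input: [5, 44, 26, 3, 77, 63, 23]
Sorted: [3, 5, 23, 26, 44, 63, 77]

14


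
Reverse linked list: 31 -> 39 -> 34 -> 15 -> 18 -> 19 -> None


Step 1: curr=31, set curr.next=prev(None) | reversed so far: 31
Step 2: curr=39, set curr.next=prev(31) | reversed so far: 39 -> 31
Step 3: curr=34, set curr.next=prev(39) | reversed so far: 34 -> 39 -> 31
Step 4: curr=15, set curr.next=prev(34) | reversed so far: 15 -> 34 -> 39 -> 31
Step 5: curr=18, set curr.next=prev(15) | reversed so far: 18 -> 15 -> 34 -> 39 -> 31
Step 6: curr=19, set curr.next=prev(18) | reversed so far: 19 -> 18 -> 15 -> 34 -> 39 -> 31

19 -> 18 -> 15 -> 34 -> 39 -> 31 -> None


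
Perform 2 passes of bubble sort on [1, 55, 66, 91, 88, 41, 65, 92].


Initial: [1, 55, 66, 91, 88, 41, 65, 92]
Pass 1: [1, 55, 66, 88, 41, 65, 91, 92] (3 swaps)
Pass 2: [1, 55, 66, 41, 65, 88, 91, 92] (2 swaps)

After 2 passes: [1, 55, 66, 41, 65, 88, 91, 92]


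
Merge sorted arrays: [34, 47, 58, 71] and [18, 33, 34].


Take 18 from B
Take 33 from B
Take 34 from A
Take 34 from B

Merged: [18, 33, 34, 34, 47, 58, 71]


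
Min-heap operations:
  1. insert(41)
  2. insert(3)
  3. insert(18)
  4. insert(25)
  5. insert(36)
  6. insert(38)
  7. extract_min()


insert(41) -> [41]
insert(3) -> [3, 41]
insert(18) -> [3, 41, 18]
insert(25) -> [3, 25, 18, 41]
insert(36) -> [3, 25, 18, 41, 36]
insert(38) -> [3, 25, 18, 41, 36, 38]
extract_min()->3, [18, 25, 38, 41, 36]

Final heap: [18, 25, 38, 41, 36]


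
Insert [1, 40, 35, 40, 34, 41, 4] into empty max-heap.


Insert 1: [1]
Insert 40: [40, 1]
Insert 35: [40, 1, 35]
Insert 40: [40, 40, 35, 1]
Insert 34: [40, 40, 35, 1, 34]
Insert 41: [41, 40, 40, 1, 34, 35]
Insert 4: [41, 40, 40, 1, 34, 35, 4]

Final heap: [41, 40, 40, 1, 34, 35, 4]


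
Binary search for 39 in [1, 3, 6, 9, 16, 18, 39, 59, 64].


Step 1: lo=0, hi=8, mid=4, val=16
Step 2: lo=5, hi=8, mid=6, val=39

Found at index 6


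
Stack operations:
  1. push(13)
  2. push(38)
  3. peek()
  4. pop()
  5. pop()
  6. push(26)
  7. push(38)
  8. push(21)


push(13) -> [13]
push(38) -> [13, 38]
peek()->38
pop()->38, [13]
pop()->13, []
push(26) -> [26]
push(38) -> [26, 38]
push(21) -> [26, 38, 21]

Final stack: [26, 38, 21]


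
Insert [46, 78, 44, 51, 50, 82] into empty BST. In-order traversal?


Insert 46: root
Insert 78: R from 46
Insert 44: L from 46
Insert 51: R from 46 -> L from 78
Insert 50: R from 46 -> L from 78 -> L from 51
Insert 82: R from 46 -> R from 78

In-order: [44, 46, 50, 51, 78, 82]


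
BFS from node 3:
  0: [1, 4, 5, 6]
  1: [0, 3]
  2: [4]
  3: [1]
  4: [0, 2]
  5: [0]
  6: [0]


Visit 3, enqueue [1]
Visit 1, enqueue [0]
Visit 0, enqueue [4, 5, 6]
Visit 4, enqueue [2]
Visit 5, enqueue []
Visit 6, enqueue []
Visit 2, enqueue []

BFS order: [3, 1, 0, 4, 5, 6, 2]


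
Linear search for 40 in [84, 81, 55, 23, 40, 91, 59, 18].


i=0: 84!=40
i=1: 81!=40
i=2: 55!=40
i=3: 23!=40
i=4: 40==40 found!

Found at 4, 5 comps


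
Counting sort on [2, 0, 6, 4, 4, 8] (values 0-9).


Input: [2, 0, 6, 4, 4, 8]
Counts: [1, 0, 1, 0, 2, 0, 1, 0, 1, 0]

Sorted: [0, 2, 4, 4, 6, 8]


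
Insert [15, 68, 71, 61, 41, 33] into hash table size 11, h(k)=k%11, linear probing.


Insert 15: h=4 -> slot 4
Insert 68: h=2 -> slot 2
Insert 71: h=5 -> slot 5
Insert 61: h=6 -> slot 6
Insert 41: h=8 -> slot 8
Insert 33: h=0 -> slot 0

Table: [33, None, 68, None, 15, 71, 61, None, 41, None, None]


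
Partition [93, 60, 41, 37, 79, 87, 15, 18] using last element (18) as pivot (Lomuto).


Pivot: 18
  15 <= 18: swap -> [15, 60, 41, 37, 79, 87, 93, 18]
Place pivot at 1: [15, 18, 41, 37, 79, 87, 93, 60]

Partitioned: [15, 18, 41, 37, 79, 87, 93, 60]


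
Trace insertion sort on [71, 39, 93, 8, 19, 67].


Initial: [71, 39, 93, 8, 19, 67]
Insert 39: [39, 71, 93, 8, 19, 67]
Insert 93: [39, 71, 93, 8, 19, 67]
Insert 8: [8, 39, 71, 93, 19, 67]
Insert 19: [8, 19, 39, 71, 93, 67]
Insert 67: [8, 19, 39, 67, 71, 93]

Sorted: [8, 19, 39, 67, 71, 93]


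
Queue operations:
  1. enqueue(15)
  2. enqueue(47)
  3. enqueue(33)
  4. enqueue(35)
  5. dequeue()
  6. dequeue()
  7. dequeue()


enqueue(15) -> [15]
enqueue(47) -> [15, 47]
enqueue(33) -> [15, 47, 33]
enqueue(35) -> [15, 47, 33, 35]
dequeue()->15, [47, 33, 35]
dequeue()->47, [33, 35]
dequeue()->33, [35]

Final queue: [35]


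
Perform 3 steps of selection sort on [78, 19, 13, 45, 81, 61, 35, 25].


Initial: [78, 19, 13, 45, 81, 61, 35, 25]
Step 1: min=13 at 2
  Swap: [13, 19, 78, 45, 81, 61, 35, 25]
Step 2: min=19 at 1
  Swap: [13, 19, 78, 45, 81, 61, 35, 25]
Step 3: min=25 at 7
  Swap: [13, 19, 25, 45, 81, 61, 35, 78]

After 3 steps: [13, 19, 25, 45, 81, 61, 35, 78]


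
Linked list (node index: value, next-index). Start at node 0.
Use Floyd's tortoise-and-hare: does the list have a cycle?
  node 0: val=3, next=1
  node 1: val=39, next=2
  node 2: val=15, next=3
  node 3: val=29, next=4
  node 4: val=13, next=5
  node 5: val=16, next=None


Floyd's tortoise (slow, +1) and hare (fast, +2):
  init: slow=0, fast=0
  step 1: slow=1, fast=2
  step 2: slow=2, fast=4
  step 3: fast 4->5->None, no cycle

Cycle: no


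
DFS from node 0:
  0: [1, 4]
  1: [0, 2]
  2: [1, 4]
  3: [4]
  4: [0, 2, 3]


Visit 0, push [4, 1]
Visit 1, push [2]
Visit 2, push [4]
Visit 4, push [3]
Visit 3, push []

DFS order: [0, 1, 2, 4, 3]


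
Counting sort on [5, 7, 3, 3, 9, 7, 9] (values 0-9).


Input: [5, 7, 3, 3, 9, 7, 9]
Counts: [0, 0, 0, 2, 0, 1, 0, 2, 0, 2]

Sorted: [3, 3, 5, 7, 7, 9, 9]


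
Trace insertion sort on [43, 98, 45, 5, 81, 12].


Initial: [43, 98, 45, 5, 81, 12]
Insert 98: [43, 98, 45, 5, 81, 12]
Insert 45: [43, 45, 98, 5, 81, 12]
Insert 5: [5, 43, 45, 98, 81, 12]
Insert 81: [5, 43, 45, 81, 98, 12]
Insert 12: [5, 12, 43, 45, 81, 98]

Sorted: [5, 12, 43, 45, 81, 98]


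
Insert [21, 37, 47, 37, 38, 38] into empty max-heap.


Insert 21: [21]
Insert 37: [37, 21]
Insert 47: [47, 21, 37]
Insert 37: [47, 37, 37, 21]
Insert 38: [47, 38, 37, 21, 37]
Insert 38: [47, 38, 38, 21, 37, 37]

Final heap: [47, 38, 38, 21, 37, 37]


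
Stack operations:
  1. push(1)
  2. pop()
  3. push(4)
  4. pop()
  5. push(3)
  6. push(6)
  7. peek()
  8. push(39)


push(1) -> [1]
pop()->1, []
push(4) -> [4]
pop()->4, []
push(3) -> [3]
push(6) -> [3, 6]
peek()->6
push(39) -> [3, 6, 39]

Final stack: [3, 6, 39]


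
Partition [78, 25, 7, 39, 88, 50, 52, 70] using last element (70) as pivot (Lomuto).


Pivot: 70
  25 <= 70: swap -> [25, 78, 7, 39, 88, 50, 52, 70]
  7 <= 70: swap -> [25, 7, 78, 39, 88, 50, 52, 70]
  39 <= 70: swap -> [25, 7, 39, 78, 88, 50, 52, 70]
  50 <= 70: swap -> [25, 7, 39, 50, 88, 78, 52, 70]
  52 <= 70: swap -> [25, 7, 39, 50, 52, 78, 88, 70]
Place pivot at 5: [25, 7, 39, 50, 52, 70, 88, 78]

Partitioned: [25, 7, 39, 50, 52, 70, 88, 78]


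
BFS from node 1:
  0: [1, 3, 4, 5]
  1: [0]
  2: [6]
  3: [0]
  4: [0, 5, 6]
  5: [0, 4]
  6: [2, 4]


Visit 1, enqueue [0]
Visit 0, enqueue [3, 4, 5]
Visit 3, enqueue []
Visit 4, enqueue [6]
Visit 5, enqueue []
Visit 6, enqueue [2]
Visit 2, enqueue []

BFS order: [1, 0, 3, 4, 5, 6, 2]


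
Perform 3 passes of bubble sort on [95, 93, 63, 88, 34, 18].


Initial: [95, 93, 63, 88, 34, 18]
Pass 1: [93, 63, 88, 34, 18, 95] (5 swaps)
Pass 2: [63, 88, 34, 18, 93, 95] (4 swaps)
Pass 3: [63, 34, 18, 88, 93, 95] (2 swaps)

After 3 passes: [63, 34, 18, 88, 93, 95]


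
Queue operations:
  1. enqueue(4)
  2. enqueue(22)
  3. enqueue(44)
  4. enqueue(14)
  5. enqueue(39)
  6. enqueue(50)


enqueue(4) -> [4]
enqueue(22) -> [4, 22]
enqueue(44) -> [4, 22, 44]
enqueue(14) -> [4, 22, 44, 14]
enqueue(39) -> [4, 22, 44, 14, 39]
enqueue(50) -> [4, 22, 44, 14, 39, 50]

Final queue: [4, 22, 44, 14, 39, 50]


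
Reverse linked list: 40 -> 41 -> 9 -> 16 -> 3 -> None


Step 1: curr=40, set curr.next=prev(None) | reversed so far: 40
Step 2: curr=41, set curr.next=prev(40) | reversed so far: 41 -> 40
Step 3: curr=9, set curr.next=prev(41) | reversed so far: 9 -> 41 -> 40
Step 4: curr=16, set curr.next=prev(9) | reversed so far: 16 -> 9 -> 41 -> 40
Step 5: curr=3, set curr.next=prev(16) | reversed so far: 3 -> 16 -> 9 -> 41 -> 40

3 -> 16 -> 9 -> 41 -> 40 -> None


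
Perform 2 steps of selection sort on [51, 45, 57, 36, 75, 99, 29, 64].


Initial: [51, 45, 57, 36, 75, 99, 29, 64]
Step 1: min=29 at 6
  Swap: [29, 45, 57, 36, 75, 99, 51, 64]
Step 2: min=36 at 3
  Swap: [29, 36, 57, 45, 75, 99, 51, 64]

After 2 steps: [29, 36, 57, 45, 75, 99, 51, 64]


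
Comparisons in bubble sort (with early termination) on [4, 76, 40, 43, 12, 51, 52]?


Algorithm: bubble sort (with early termination)
Input: [4, 76, 40, 43, 12, 51, 52]
Sorted: [4, 12, 40, 43, 51, 52, 76]

18


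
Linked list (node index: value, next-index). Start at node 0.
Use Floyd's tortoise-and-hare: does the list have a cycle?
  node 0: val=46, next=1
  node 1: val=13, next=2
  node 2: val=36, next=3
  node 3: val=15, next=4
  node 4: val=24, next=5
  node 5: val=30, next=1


Floyd's tortoise (slow, +1) and hare (fast, +2):
  init: slow=0, fast=0
  step 1: slow=1, fast=2
  step 2: slow=2, fast=4
  step 3: slow=3, fast=1
  step 4: slow=4, fast=3
  step 5: slow=5, fast=5
  slow == fast at node 5: cycle detected

Cycle: yes


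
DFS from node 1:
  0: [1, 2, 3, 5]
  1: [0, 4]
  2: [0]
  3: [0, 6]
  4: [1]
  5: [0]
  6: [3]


Visit 1, push [4, 0]
Visit 0, push [5, 3, 2]
Visit 2, push []
Visit 3, push [6]
Visit 6, push []
Visit 5, push []
Visit 4, push []

DFS order: [1, 0, 2, 3, 6, 5, 4]


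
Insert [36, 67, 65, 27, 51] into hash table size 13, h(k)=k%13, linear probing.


Insert 36: h=10 -> slot 10
Insert 67: h=2 -> slot 2
Insert 65: h=0 -> slot 0
Insert 27: h=1 -> slot 1
Insert 51: h=12 -> slot 12

Table: [65, 27, 67, None, None, None, None, None, None, None, 36, None, 51]


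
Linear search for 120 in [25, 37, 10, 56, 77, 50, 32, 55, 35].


i=0: 25!=120
i=1: 37!=120
i=2: 10!=120
i=3: 56!=120
i=4: 77!=120
i=5: 50!=120
i=6: 32!=120
i=7: 55!=120
i=8: 35!=120

Not found, 9 comps


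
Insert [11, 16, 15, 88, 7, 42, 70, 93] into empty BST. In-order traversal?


Insert 11: root
Insert 16: R from 11
Insert 15: R from 11 -> L from 16
Insert 88: R from 11 -> R from 16
Insert 7: L from 11
Insert 42: R from 11 -> R from 16 -> L from 88
Insert 70: R from 11 -> R from 16 -> L from 88 -> R from 42
Insert 93: R from 11 -> R from 16 -> R from 88

In-order: [7, 11, 15, 16, 42, 70, 88, 93]


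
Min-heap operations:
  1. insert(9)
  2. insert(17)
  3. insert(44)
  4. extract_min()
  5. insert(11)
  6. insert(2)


insert(9) -> [9]
insert(17) -> [9, 17]
insert(44) -> [9, 17, 44]
extract_min()->9, [17, 44]
insert(11) -> [11, 44, 17]
insert(2) -> [2, 11, 17, 44]

Final heap: [2, 11, 17, 44]


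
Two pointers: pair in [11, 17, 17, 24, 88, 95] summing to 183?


lo=0(11)+hi=5(95)=106
lo=1(17)+hi=5(95)=112
lo=2(17)+hi=5(95)=112
lo=3(24)+hi=5(95)=119
lo=4(88)+hi=5(95)=183

Yes: 88+95=183


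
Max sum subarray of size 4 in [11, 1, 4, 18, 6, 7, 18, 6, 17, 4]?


[0:4]: 34
[1:5]: 29
[2:6]: 35
[3:7]: 49
[4:8]: 37
[5:9]: 48
[6:10]: 45

Max: 49 at [3:7]


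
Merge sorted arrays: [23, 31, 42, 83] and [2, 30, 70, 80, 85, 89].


Take 2 from B
Take 23 from A
Take 30 from B
Take 31 from A
Take 42 from A
Take 70 from B
Take 80 from B
Take 83 from A

Merged: [2, 23, 30, 31, 42, 70, 80, 83, 85, 89]


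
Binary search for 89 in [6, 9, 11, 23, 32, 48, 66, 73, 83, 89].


Step 1: lo=0, hi=9, mid=4, val=32
Step 2: lo=5, hi=9, mid=7, val=73
Step 3: lo=8, hi=9, mid=8, val=83
Step 4: lo=9, hi=9, mid=9, val=89

Found at index 9


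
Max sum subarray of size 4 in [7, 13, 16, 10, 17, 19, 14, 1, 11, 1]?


[0:4]: 46
[1:5]: 56
[2:6]: 62
[3:7]: 60
[4:8]: 51
[5:9]: 45
[6:10]: 27

Max: 62 at [2:6]


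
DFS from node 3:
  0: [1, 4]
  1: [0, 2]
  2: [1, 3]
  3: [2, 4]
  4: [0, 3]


Visit 3, push [4, 2]
Visit 2, push [1]
Visit 1, push [0]
Visit 0, push [4]
Visit 4, push []

DFS order: [3, 2, 1, 0, 4]


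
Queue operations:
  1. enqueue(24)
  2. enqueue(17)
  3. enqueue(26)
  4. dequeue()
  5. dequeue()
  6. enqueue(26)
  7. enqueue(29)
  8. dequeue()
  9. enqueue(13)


enqueue(24) -> [24]
enqueue(17) -> [24, 17]
enqueue(26) -> [24, 17, 26]
dequeue()->24, [17, 26]
dequeue()->17, [26]
enqueue(26) -> [26, 26]
enqueue(29) -> [26, 26, 29]
dequeue()->26, [26, 29]
enqueue(13) -> [26, 29, 13]

Final queue: [26, 29, 13]


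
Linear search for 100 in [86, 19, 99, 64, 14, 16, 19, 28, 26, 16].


i=0: 86!=100
i=1: 19!=100
i=2: 99!=100
i=3: 64!=100
i=4: 14!=100
i=5: 16!=100
i=6: 19!=100
i=7: 28!=100
i=8: 26!=100
i=9: 16!=100

Not found, 10 comps


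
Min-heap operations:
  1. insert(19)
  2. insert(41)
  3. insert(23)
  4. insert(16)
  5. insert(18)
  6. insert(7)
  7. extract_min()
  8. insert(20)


insert(19) -> [19]
insert(41) -> [19, 41]
insert(23) -> [19, 41, 23]
insert(16) -> [16, 19, 23, 41]
insert(18) -> [16, 18, 23, 41, 19]
insert(7) -> [7, 18, 16, 41, 19, 23]
extract_min()->7, [16, 18, 23, 41, 19]
insert(20) -> [16, 18, 20, 41, 19, 23]

Final heap: [16, 18, 20, 41, 19, 23]


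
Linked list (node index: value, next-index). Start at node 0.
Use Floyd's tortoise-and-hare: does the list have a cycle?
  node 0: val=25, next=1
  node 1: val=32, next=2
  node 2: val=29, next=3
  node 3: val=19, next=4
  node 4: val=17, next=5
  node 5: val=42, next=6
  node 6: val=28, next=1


Floyd's tortoise (slow, +1) and hare (fast, +2):
  init: slow=0, fast=0
  step 1: slow=1, fast=2
  step 2: slow=2, fast=4
  step 3: slow=3, fast=6
  step 4: slow=4, fast=2
  step 5: slow=5, fast=4
  step 6: slow=6, fast=6
  slow == fast at node 6: cycle detected

Cycle: yes


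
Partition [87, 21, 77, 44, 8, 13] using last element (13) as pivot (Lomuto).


Pivot: 13
  8 <= 13: swap -> [8, 21, 77, 44, 87, 13]
Place pivot at 1: [8, 13, 77, 44, 87, 21]

Partitioned: [8, 13, 77, 44, 87, 21]


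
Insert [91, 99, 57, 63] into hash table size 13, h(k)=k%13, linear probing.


Insert 91: h=0 -> slot 0
Insert 99: h=8 -> slot 8
Insert 57: h=5 -> slot 5
Insert 63: h=11 -> slot 11

Table: [91, None, None, None, None, 57, None, None, 99, None, None, 63, None]


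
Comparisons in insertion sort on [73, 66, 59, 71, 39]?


Algorithm: insertion sort
Input: [73, 66, 59, 71, 39]
Sorted: [39, 59, 66, 71, 73]

9


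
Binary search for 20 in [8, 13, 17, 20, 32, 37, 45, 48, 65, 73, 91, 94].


Step 1: lo=0, hi=11, mid=5, val=37
Step 2: lo=0, hi=4, mid=2, val=17
Step 3: lo=3, hi=4, mid=3, val=20

Found at index 3


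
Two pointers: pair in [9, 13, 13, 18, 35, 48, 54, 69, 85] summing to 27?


lo=0(9)+hi=8(85)=94
lo=0(9)+hi=7(69)=78
lo=0(9)+hi=6(54)=63
lo=0(9)+hi=5(48)=57
lo=0(9)+hi=4(35)=44
lo=0(9)+hi=3(18)=27

Yes: 9+18=27


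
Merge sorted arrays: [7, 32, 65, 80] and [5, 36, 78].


Take 5 from B
Take 7 from A
Take 32 from A
Take 36 from B
Take 65 from A
Take 78 from B

Merged: [5, 7, 32, 36, 65, 78, 80]


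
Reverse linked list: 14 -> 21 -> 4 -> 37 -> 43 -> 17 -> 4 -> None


Step 1: curr=14, set curr.next=prev(None) | reversed so far: 14
Step 2: curr=21, set curr.next=prev(14) | reversed so far: 21 -> 14
Step 3: curr=4, set curr.next=prev(21) | reversed so far: 4 -> 21 -> 14
Step 4: curr=37, set curr.next=prev(4) | reversed so far: 37 -> 4 -> 21 -> 14
Step 5: curr=43, set curr.next=prev(37) | reversed so far: 43 -> 37 -> 4 -> 21 -> 14
Step 6: curr=17, set curr.next=prev(43) | reversed so far: 17 -> 43 -> 37 -> 4 -> 21 -> 14
Step 7: curr=4, set curr.next=prev(17) | reversed so far: 4 -> 17 -> 43 -> 37 -> 4 -> 21 -> 14

4 -> 17 -> 43 -> 37 -> 4 -> 21 -> 14 -> None


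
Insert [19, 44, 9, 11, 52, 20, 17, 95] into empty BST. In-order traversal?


Insert 19: root
Insert 44: R from 19
Insert 9: L from 19
Insert 11: L from 19 -> R from 9
Insert 52: R from 19 -> R from 44
Insert 20: R from 19 -> L from 44
Insert 17: L from 19 -> R from 9 -> R from 11
Insert 95: R from 19 -> R from 44 -> R from 52

In-order: [9, 11, 17, 19, 20, 44, 52, 95]


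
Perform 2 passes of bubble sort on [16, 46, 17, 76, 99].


Initial: [16, 46, 17, 76, 99]
Pass 1: [16, 17, 46, 76, 99] (1 swaps)
Pass 2: [16, 17, 46, 76, 99] (0 swaps)

After 2 passes: [16, 17, 46, 76, 99]


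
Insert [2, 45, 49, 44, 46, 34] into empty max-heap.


Insert 2: [2]
Insert 45: [45, 2]
Insert 49: [49, 2, 45]
Insert 44: [49, 44, 45, 2]
Insert 46: [49, 46, 45, 2, 44]
Insert 34: [49, 46, 45, 2, 44, 34]

Final heap: [49, 46, 45, 2, 44, 34]


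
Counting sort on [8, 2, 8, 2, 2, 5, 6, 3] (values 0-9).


Input: [8, 2, 8, 2, 2, 5, 6, 3]
Counts: [0, 0, 3, 1, 0, 1, 1, 0, 2, 0]

Sorted: [2, 2, 2, 3, 5, 6, 8, 8]


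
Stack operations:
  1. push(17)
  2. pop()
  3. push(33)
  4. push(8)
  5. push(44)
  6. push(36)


push(17) -> [17]
pop()->17, []
push(33) -> [33]
push(8) -> [33, 8]
push(44) -> [33, 8, 44]
push(36) -> [33, 8, 44, 36]

Final stack: [33, 8, 44, 36]


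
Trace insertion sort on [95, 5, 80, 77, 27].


Initial: [95, 5, 80, 77, 27]
Insert 5: [5, 95, 80, 77, 27]
Insert 80: [5, 80, 95, 77, 27]
Insert 77: [5, 77, 80, 95, 27]
Insert 27: [5, 27, 77, 80, 95]

Sorted: [5, 27, 77, 80, 95]


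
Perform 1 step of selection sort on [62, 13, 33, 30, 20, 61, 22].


Initial: [62, 13, 33, 30, 20, 61, 22]
Step 1: min=13 at 1
  Swap: [13, 62, 33, 30, 20, 61, 22]

After 1 step: [13, 62, 33, 30, 20, 61, 22]


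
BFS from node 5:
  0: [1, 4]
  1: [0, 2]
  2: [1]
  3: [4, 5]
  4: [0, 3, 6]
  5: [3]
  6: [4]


Visit 5, enqueue [3]
Visit 3, enqueue [4]
Visit 4, enqueue [0, 6]
Visit 0, enqueue [1]
Visit 6, enqueue []
Visit 1, enqueue [2]
Visit 2, enqueue []

BFS order: [5, 3, 4, 0, 6, 1, 2]


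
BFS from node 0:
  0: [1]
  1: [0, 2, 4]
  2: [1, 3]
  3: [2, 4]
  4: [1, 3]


Visit 0, enqueue [1]
Visit 1, enqueue [2, 4]
Visit 2, enqueue [3]
Visit 4, enqueue []
Visit 3, enqueue []

BFS order: [0, 1, 2, 4, 3]


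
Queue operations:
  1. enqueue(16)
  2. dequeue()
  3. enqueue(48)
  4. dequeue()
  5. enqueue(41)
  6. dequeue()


enqueue(16) -> [16]
dequeue()->16, []
enqueue(48) -> [48]
dequeue()->48, []
enqueue(41) -> [41]
dequeue()->41, []

Final queue: []


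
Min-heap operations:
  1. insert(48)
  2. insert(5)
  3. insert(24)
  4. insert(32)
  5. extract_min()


insert(48) -> [48]
insert(5) -> [5, 48]
insert(24) -> [5, 48, 24]
insert(32) -> [5, 32, 24, 48]
extract_min()->5, [24, 32, 48]

Final heap: [24, 32, 48]


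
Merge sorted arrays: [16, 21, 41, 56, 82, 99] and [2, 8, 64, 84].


Take 2 from B
Take 8 from B
Take 16 from A
Take 21 from A
Take 41 from A
Take 56 from A
Take 64 from B
Take 82 from A
Take 84 from B

Merged: [2, 8, 16, 21, 41, 56, 64, 82, 84, 99]


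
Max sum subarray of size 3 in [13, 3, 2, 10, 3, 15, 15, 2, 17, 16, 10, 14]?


[0:3]: 18
[1:4]: 15
[2:5]: 15
[3:6]: 28
[4:7]: 33
[5:8]: 32
[6:9]: 34
[7:10]: 35
[8:11]: 43
[9:12]: 40

Max: 43 at [8:11]


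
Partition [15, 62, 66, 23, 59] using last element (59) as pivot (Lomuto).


Pivot: 59
  15 <= 59: advance i (no swap)
  23 <= 59: swap -> [15, 23, 66, 62, 59]
Place pivot at 2: [15, 23, 59, 62, 66]

Partitioned: [15, 23, 59, 62, 66]


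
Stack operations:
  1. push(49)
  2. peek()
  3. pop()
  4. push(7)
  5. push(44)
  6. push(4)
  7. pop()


push(49) -> [49]
peek()->49
pop()->49, []
push(7) -> [7]
push(44) -> [7, 44]
push(4) -> [7, 44, 4]
pop()->4, [7, 44]

Final stack: [7, 44]


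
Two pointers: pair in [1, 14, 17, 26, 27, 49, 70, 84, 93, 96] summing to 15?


lo=0(1)+hi=9(96)=97
lo=0(1)+hi=8(93)=94
lo=0(1)+hi=7(84)=85
lo=0(1)+hi=6(70)=71
lo=0(1)+hi=5(49)=50
lo=0(1)+hi=4(27)=28
lo=0(1)+hi=3(26)=27
lo=0(1)+hi=2(17)=18
lo=0(1)+hi=1(14)=15

Yes: 1+14=15


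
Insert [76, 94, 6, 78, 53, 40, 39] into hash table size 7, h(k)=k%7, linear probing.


Insert 76: h=6 -> slot 6
Insert 94: h=3 -> slot 3
Insert 6: h=6, 1 probes -> slot 0
Insert 78: h=1 -> slot 1
Insert 53: h=4 -> slot 4
Insert 40: h=5 -> slot 5
Insert 39: h=4, 5 probes -> slot 2

Table: [6, 78, 39, 94, 53, 40, 76]


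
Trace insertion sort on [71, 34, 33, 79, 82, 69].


Initial: [71, 34, 33, 79, 82, 69]
Insert 34: [34, 71, 33, 79, 82, 69]
Insert 33: [33, 34, 71, 79, 82, 69]
Insert 79: [33, 34, 71, 79, 82, 69]
Insert 82: [33, 34, 71, 79, 82, 69]
Insert 69: [33, 34, 69, 71, 79, 82]

Sorted: [33, 34, 69, 71, 79, 82]


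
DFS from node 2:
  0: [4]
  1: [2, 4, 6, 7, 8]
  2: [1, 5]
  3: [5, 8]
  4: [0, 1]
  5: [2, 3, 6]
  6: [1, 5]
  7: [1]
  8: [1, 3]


Visit 2, push [5, 1]
Visit 1, push [8, 7, 6, 4]
Visit 4, push [0]
Visit 0, push []
Visit 6, push [5]
Visit 5, push [3]
Visit 3, push [8]
Visit 8, push []
Visit 7, push []

DFS order: [2, 1, 4, 0, 6, 5, 3, 8, 7]


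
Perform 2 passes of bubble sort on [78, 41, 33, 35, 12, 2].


Initial: [78, 41, 33, 35, 12, 2]
Pass 1: [41, 33, 35, 12, 2, 78] (5 swaps)
Pass 2: [33, 35, 12, 2, 41, 78] (4 swaps)

After 2 passes: [33, 35, 12, 2, 41, 78]


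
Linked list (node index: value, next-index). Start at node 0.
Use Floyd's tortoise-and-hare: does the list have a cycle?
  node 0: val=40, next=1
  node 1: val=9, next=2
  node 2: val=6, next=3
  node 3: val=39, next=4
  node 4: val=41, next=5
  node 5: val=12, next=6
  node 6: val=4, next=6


Floyd's tortoise (slow, +1) and hare (fast, +2):
  init: slow=0, fast=0
  step 1: slow=1, fast=2
  step 2: slow=2, fast=4
  step 3: slow=3, fast=6
  step 4: slow=4, fast=6
  step 5: slow=5, fast=6
  step 6: slow=6, fast=6
  slow == fast at node 6: cycle detected

Cycle: yes


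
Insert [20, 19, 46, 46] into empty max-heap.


Insert 20: [20]
Insert 19: [20, 19]
Insert 46: [46, 19, 20]
Insert 46: [46, 46, 20, 19]

Final heap: [46, 46, 20, 19]


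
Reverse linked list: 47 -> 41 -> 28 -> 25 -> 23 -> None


Step 1: curr=47, set curr.next=prev(None) | reversed so far: 47
Step 2: curr=41, set curr.next=prev(47) | reversed so far: 41 -> 47
Step 3: curr=28, set curr.next=prev(41) | reversed so far: 28 -> 41 -> 47
Step 4: curr=25, set curr.next=prev(28) | reversed so far: 25 -> 28 -> 41 -> 47
Step 5: curr=23, set curr.next=prev(25) | reversed so far: 23 -> 25 -> 28 -> 41 -> 47

23 -> 25 -> 28 -> 41 -> 47 -> None


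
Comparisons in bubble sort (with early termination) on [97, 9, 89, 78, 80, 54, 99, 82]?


Algorithm: bubble sort (with early termination)
Input: [97, 9, 89, 78, 80, 54, 99, 82]
Sorted: [9, 54, 78, 80, 82, 89, 97, 99]

25


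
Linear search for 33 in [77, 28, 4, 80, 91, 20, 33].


i=0: 77!=33
i=1: 28!=33
i=2: 4!=33
i=3: 80!=33
i=4: 91!=33
i=5: 20!=33
i=6: 33==33 found!

Found at 6, 7 comps


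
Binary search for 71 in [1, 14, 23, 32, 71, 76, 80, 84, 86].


Step 1: lo=0, hi=8, mid=4, val=71

Found at index 4


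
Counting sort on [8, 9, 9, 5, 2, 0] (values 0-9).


Input: [8, 9, 9, 5, 2, 0]
Counts: [1, 0, 1, 0, 0, 1, 0, 0, 1, 2]

Sorted: [0, 2, 5, 8, 9, 9]


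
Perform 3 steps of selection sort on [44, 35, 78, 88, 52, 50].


Initial: [44, 35, 78, 88, 52, 50]
Step 1: min=35 at 1
  Swap: [35, 44, 78, 88, 52, 50]
Step 2: min=44 at 1
  Swap: [35, 44, 78, 88, 52, 50]
Step 3: min=50 at 5
  Swap: [35, 44, 50, 88, 52, 78]

After 3 steps: [35, 44, 50, 88, 52, 78]


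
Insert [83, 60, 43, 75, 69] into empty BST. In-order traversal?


Insert 83: root
Insert 60: L from 83
Insert 43: L from 83 -> L from 60
Insert 75: L from 83 -> R from 60
Insert 69: L from 83 -> R from 60 -> L from 75

In-order: [43, 60, 69, 75, 83]


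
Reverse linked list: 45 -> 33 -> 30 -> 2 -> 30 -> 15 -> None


Step 1: curr=45, set curr.next=prev(None) | reversed so far: 45
Step 2: curr=33, set curr.next=prev(45) | reversed so far: 33 -> 45
Step 3: curr=30, set curr.next=prev(33) | reversed so far: 30 -> 33 -> 45
Step 4: curr=2, set curr.next=prev(30) | reversed so far: 2 -> 30 -> 33 -> 45
Step 5: curr=30, set curr.next=prev(2) | reversed so far: 30 -> 2 -> 30 -> 33 -> 45
Step 6: curr=15, set curr.next=prev(30) | reversed so far: 15 -> 30 -> 2 -> 30 -> 33 -> 45

15 -> 30 -> 2 -> 30 -> 33 -> 45 -> None


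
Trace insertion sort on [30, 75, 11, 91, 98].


Initial: [30, 75, 11, 91, 98]
Insert 75: [30, 75, 11, 91, 98]
Insert 11: [11, 30, 75, 91, 98]
Insert 91: [11, 30, 75, 91, 98]
Insert 98: [11, 30, 75, 91, 98]

Sorted: [11, 30, 75, 91, 98]


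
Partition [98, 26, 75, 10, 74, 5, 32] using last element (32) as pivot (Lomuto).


Pivot: 32
  26 <= 32: swap -> [26, 98, 75, 10, 74, 5, 32]
  10 <= 32: swap -> [26, 10, 75, 98, 74, 5, 32]
  5 <= 32: swap -> [26, 10, 5, 98, 74, 75, 32]
Place pivot at 3: [26, 10, 5, 32, 74, 75, 98]

Partitioned: [26, 10, 5, 32, 74, 75, 98]


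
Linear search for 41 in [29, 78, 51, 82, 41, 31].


i=0: 29!=41
i=1: 78!=41
i=2: 51!=41
i=3: 82!=41
i=4: 41==41 found!

Found at 4, 5 comps


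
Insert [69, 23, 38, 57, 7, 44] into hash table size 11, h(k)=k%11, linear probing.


Insert 69: h=3 -> slot 3
Insert 23: h=1 -> slot 1
Insert 38: h=5 -> slot 5
Insert 57: h=2 -> slot 2
Insert 7: h=7 -> slot 7
Insert 44: h=0 -> slot 0

Table: [44, 23, 57, 69, None, 38, None, 7, None, None, None]


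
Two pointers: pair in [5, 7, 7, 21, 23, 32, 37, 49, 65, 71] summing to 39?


lo=0(5)+hi=9(71)=76
lo=0(5)+hi=8(65)=70
lo=0(5)+hi=7(49)=54
lo=0(5)+hi=6(37)=42
lo=0(5)+hi=5(32)=37
lo=1(7)+hi=5(32)=39

Yes: 7+32=39


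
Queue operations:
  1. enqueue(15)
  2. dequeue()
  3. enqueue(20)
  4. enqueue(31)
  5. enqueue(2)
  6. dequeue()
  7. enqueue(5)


enqueue(15) -> [15]
dequeue()->15, []
enqueue(20) -> [20]
enqueue(31) -> [20, 31]
enqueue(2) -> [20, 31, 2]
dequeue()->20, [31, 2]
enqueue(5) -> [31, 2, 5]

Final queue: [31, 2, 5]


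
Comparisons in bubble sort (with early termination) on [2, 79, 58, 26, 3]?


Algorithm: bubble sort (with early termination)
Input: [2, 79, 58, 26, 3]
Sorted: [2, 3, 26, 58, 79]

10


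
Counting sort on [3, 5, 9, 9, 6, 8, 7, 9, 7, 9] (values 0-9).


Input: [3, 5, 9, 9, 6, 8, 7, 9, 7, 9]
Counts: [0, 0, 0, 1, 0, 1, 1, 2, 1, 4]

Sorted: [3, 5, 6, 7, 7, 8, 9, 9, 9, 9]


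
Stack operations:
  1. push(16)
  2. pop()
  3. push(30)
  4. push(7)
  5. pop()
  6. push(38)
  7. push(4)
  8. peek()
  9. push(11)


push(16) -> [16]
pop()->16, []
push(30) -> [30]
push(7) -> [30, 7]
pop()->7, [30]
push(38) -> [30, 38]
push(4) -> [30, 38, 4]
peek()->4
push(11) -> [30, 38, 4, 11]

Final stack: [30, 38, 4, 11]


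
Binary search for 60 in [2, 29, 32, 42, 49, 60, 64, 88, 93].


Step 1: lo=0, hi=8, mid=4, val=49
Step 2: lo=5, hi=8, mid=6, val=64
Step 3: lo=5, hi=5, mid=5, val=60

Found at index 5


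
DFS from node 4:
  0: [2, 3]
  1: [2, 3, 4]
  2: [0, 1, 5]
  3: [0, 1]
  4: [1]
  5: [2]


Visit 4, push [1]
Visit 1, push [3, 2]
Visit 2, push [5, 0]
Visit 0, push [3]
Visit 3, push []
Visit 5, push []

DFS order: [4, 1, 2, 0, 3, 5]


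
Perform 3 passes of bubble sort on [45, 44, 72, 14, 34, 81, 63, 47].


Initial: [45, 44, 72, 14, 34, 81, 63, 47]
Pass 1: [44, 45, 14, 34, 72, 63, 47, 81] (5 swaps)
Pass 2: [44, 14, 34, 45, 63, 47, 72, 81] (4 swaps)
Pass 3: [14, 34, 44, 45, 47, 63, 72, 81] (3 swaps)

After 3 passes: [14, 34, 44, 45, 47, 63, 72, 81]


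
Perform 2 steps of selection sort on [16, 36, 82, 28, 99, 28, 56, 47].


Initial: [16, 36, 82, 28, 99, 28, 56, 47]
Step 1: min=16 at 0
  Swap: [16, 36, 82, 28, 99, 28, 56, 47]
Step 2: min=28 at 3
  Swap: [16, 28, 82, 36, 99, 28, 56, 47]

After 2 steps: [16, 28, 82, 36, 99, 28, 56, 47]


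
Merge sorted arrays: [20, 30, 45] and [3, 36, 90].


Take 3 from B
Take 20 from A
Take 30 from A
Take 36 from B
Take 45 from A

Merged: [3, 20, 30, 36, 45, 90]


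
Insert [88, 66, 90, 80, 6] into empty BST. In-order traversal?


Insert 88: root
Insert 66: L from 88
Insert 90: R from 88
Insert 80: L from 88 -> R from 66
Insert 6: L from 88 -> L from 66

In-order: [6, 66, 80, 88, 90]


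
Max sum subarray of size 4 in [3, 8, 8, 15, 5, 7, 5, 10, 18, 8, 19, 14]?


[0:4]: 34
[1:5]: 36
[2:6]: 35
[3:7]: 32
[4:8]: 27
[5:9]: 40
[6:10]: 41
[7:11]: 55
[8:12]: 59

Max: 59 at [8:12]


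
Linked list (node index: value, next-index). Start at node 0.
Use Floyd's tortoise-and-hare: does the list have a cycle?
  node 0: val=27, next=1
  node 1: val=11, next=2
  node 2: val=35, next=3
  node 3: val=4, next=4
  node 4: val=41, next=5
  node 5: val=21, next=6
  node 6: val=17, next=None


Floyd's tortoise (slow, +1) and hare (fast, +2):
  init: slow=0, fast=0
  step 1: slow=1, fast=2
  step 2: slow=2, fast=4
  step 3: slow=3, fast=6
  step 4: fast -> None, no cycle

Cycle: no


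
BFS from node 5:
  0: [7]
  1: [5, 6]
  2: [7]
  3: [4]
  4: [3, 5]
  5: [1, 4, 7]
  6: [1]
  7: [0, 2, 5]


Visit 5, enqueue [1, 4, 7]
Visit 1, enqueue [6]
Visit 4, enqueue [3]
Visit 7, enqueue [0, 2]
Visit 6, enqueue []
Visit 3, enqueue []
Visit 0, enqueue []
Visit 2, enqueue []

BFS order: [5, 1, 4, 7, 6, 3, 0, 2]


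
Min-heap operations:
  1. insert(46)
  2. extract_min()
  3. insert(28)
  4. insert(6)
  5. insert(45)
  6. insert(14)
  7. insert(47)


insert(46) -> [46]
extract_min()->46, []
insert(28) -> [28]
insert(6) -> [6, 28]
insert(45) -> [6, 28, 45]
insert(14) -> [6, 14, 45, 28]
insert(47) -> [6, 14, 45, 28, 47]

Final heap: [6, 14, 45, 28, 47]


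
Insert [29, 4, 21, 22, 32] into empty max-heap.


Insert 29: [29]
Insert 4: [29, 4]
Insert 21: [29, 4, 21]
Insert 22: [29, 22, 21, 4]
Insert 32: [32, 29, 21, 4, 22]

Final heap: [32, 29, 21, 4, 22]


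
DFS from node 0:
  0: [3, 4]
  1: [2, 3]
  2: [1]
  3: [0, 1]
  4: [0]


Visit 0, push [4, 3]
Visit 3, push [1]
Visit 1, push [2]
Visit 2, push []
Visit 4, push []

DFS order: [0, 3, 1, 2, 4]


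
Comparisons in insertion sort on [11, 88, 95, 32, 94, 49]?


Algorithm: insertion sort
Input: [11, 88, 95, 32, 94, 49]
Sorted: [11, 32, 49, 88, 94, 95]

11


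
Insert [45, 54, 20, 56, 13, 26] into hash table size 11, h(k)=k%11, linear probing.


Insert 45: h=1 -> slot 1
Insert 54: h=10 -> slot 10
Insert 20: h=9 -> slot 9
Insert 56: h=1, 1 probes -> slot 2
Insert 13: h=2, 1 probes -> slot 3
Insert 26: h=4 -> slot 4

Table: [None, 45, 56, 13, 26, None, None, None, None, 20, 54]


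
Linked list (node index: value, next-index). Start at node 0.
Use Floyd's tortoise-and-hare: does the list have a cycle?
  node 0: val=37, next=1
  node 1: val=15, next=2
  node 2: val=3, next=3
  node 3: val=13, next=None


Floyd's tortoise (slow, +1) and hare (fast, +2):
  init: slow=0, fast=0
  step 1: slow=1, fast=2
  step 2: fast 2->3->None, no cycle

Cycle: no


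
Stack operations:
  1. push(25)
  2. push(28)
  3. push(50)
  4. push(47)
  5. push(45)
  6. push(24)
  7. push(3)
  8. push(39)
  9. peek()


push(25) -> [25]
push(28) -> [25, 28]
push(50) -> [25, 28, 50]
push(47) -> [25, 28, 50, 47]
push(45) -> [25, 28, 50, 47, 45]
push(24) -> [25, 28, 50, 47, 45, 24]
push(3) -> [25, 28, 50, 47, 45, 24, 3]
push(39) -> [25, 28, 50, 47, 45, 24, 3, 39]
peek()->39

Final stack: [25, 28, 50, 47, 45, 24, 3, 39]


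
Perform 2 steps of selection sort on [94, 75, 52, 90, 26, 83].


Initial: [94, 75, 52, 90, 26, 83]
Step 1: min=26 at 4
  Swap: [26, 75, 52, 90, 94, 83]
Step 2: min=52 at 2
  Swap: [26, 52, 75, 90, 94, 83]

After 2 steps: [26, 52, 75, 90, 94, 83]


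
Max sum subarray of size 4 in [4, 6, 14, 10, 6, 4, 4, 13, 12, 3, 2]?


[0:4]: 34
[1:5]: 36
[2:6]: 34
[3:7]: 24
[4:8]: 27
[5:9]: 33
[6:10]: 32
[7:11]: 30

Max: 36 at [1:5]


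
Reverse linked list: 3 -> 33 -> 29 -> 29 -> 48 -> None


Step 1: curr=3, set curr.next=prev(None) | reversed so far: 3
Step 2: curr=33, set curr.next=prev(3) | reversed so far: 33 -> 3
Step 3: curr=29, set curr.next=prev(33) | reversed so far: 29 -> 33 -> 3
Step 4: curr=29, set curr.next=prev(29) | reversed so far: 29 -> 29 -> 33 -> 3
Step 5: curr=48, set curr.next=prev(29) | reversed so far: 48 -> 29 -> 29 -> 33 -> 3

48 -> 29 -> 29 -> 33 -> 3 -> None


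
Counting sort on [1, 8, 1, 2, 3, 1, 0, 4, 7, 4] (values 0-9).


Input: [1, 8, 1, 2, 3, 1, 0, 4, 7, 4]
Counts: [1, 3, 1, 1, 2, 0, 0, 1, 1, 0]

Sorted: [0, 1, 1, 1, 2, 3, 4, 4, 7, 8]


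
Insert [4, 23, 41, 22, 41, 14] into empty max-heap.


Insert 4: [4]
Insert 23: [23, 4]
Insert 41: [41, 4, 23]
Insert 22: [41, 22, 23, 4]
Insert 41: [41, 41, 23, 4, 22]
Insert 14: [41, 41, 23, 4, 22, 14]

Final heap: [41, 41, 23, 4, 22, 14]


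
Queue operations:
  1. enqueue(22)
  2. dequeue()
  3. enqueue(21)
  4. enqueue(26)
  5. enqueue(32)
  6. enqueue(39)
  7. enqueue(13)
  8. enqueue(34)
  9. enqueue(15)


enqueue(22) -> [22]
dequeue()->22, []
enqueue(21) -> [21]
enqueue(26) -> [21, 26]
enqueue(32) -> [21, 26, 32]
enqueue(39) -> [21, 26, 32, 39]
enqueue(13) -> [21, 26, 32, 39, 13]
enqueue(34) -> [21, 26, 32, 39, 13, 34]
enqueue(15) -> [21, 26, 32, 39, 13, 34, 15]

Final queue: [21, 26, 32, 39, 13, 34, 15]


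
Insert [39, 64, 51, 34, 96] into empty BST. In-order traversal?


Insert 39: root
Insert 64: R from 39
Insert 51: R from 39 -> L from 64
Insert 34: L from 39
Insert 96: R from 39 -> R from 64

In-order: [34, 39, 51, 64, 96]


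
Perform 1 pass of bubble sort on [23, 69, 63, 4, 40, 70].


Initial: [23, 69, 63, 4, 40, 70]
Pass 1: [23, 63, 4, 40, 69, 70] (3 swaps)

After 1 pass: [23, 63, 4, 40, 69, 70]


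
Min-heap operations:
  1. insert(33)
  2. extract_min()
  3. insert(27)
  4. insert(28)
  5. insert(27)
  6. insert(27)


insert(33) -> [33]
extract_min()->33, []
insert(27) -> [27]
insert(28) -> [27, 28]
insert(27) -> [27, 28, 27]
insert(27) -> [27, 27, 27, 28]

Final heap: [27, 27, 27, 28]


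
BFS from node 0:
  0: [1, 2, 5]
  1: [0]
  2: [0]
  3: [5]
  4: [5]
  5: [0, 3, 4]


Visit 0, enqueue [1, 2, 5]
Visit 1, enqueue []
Visit 2, enqueue []
Visit 5, enqueue [3, 4]
Visit 3, enqueue []
Visit 4, enqueue []

BFS order: [0, 1, 2, 5, 3, 4]


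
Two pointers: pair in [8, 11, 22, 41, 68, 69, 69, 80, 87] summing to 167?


lo=0(8)+hi=8(87)=95
lo=1(11)+hi=8(87)=98
lo=2(22)+hi=8(87)=109
lo=3(41)+hi=8(87)=128
lo=4(68)+hi=8(87)=155
lo=5(69)+hi=8(87)=156
lo=6(69)+hi=8(87)=156
lo=7(80)+hi=8(87)=167

Yes: 80+87=167


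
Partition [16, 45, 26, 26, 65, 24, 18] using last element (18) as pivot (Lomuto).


Pivot: 18
  16 <= 18: advance i (no swap)
Place pivot at 1: [16, 18, 26, 26, 65, 24, 45]

Partitioned: [16, 18, 26, 26, 65, 24, 45]


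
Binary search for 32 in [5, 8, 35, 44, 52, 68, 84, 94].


Step 1: lo=0, hi=7, mid=3, val=44
Step 2: lo=0, hi=2, mid=1, val=8
Step 3: lo=2, hi=2, mid=2, val=35

Not found


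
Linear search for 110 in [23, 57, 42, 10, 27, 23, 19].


i=0: 23!=110
i=1: 57!=110
i=2: 42!=110
i=3: 10!=110
i=4: 27!=110
i=5: 23!=110
i=6: 19!=110

Not found, 7 comps


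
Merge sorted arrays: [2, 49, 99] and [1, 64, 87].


Take 1 from B
Take 2 from A
Take 49 from A
Take 64 from B
Take 87 from B

Merged: [1, 2, 49, 64, 87, 99]


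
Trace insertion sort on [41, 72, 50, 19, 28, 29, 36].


Initial: [41, 72, 50, 19, 28, 29, 36]
Insert 72: [41, 72, 50, 19, 28, 29, 36]
Insert 50: [41, 50, 72, 19, 28, 29, 36]
Insert 19: [19, 41, 50, 72, 28, 29, 36]
Insert 28: [19, 28, 41, 50, 72, 29, 36]
Insert 29: [19, 28, 29, 41, 50, 72, 36]
Insert 36: [19, 28, 29, 36, 41, 50, 72]

Sorted: [19, 28, 29, 36, 41, 50, 72]


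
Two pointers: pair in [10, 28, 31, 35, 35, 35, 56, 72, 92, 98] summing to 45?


lo=0(10)+hi=9(98)=108
lo=0(10)+hi=8(92)=102
lo=0(10)+hi=7(72)=82
lo=0(10)+hi=6(56)=66
lo=0(10)+hi=5(35)=45

Yes: 10+35=45


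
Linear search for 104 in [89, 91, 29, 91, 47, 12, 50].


i=0: 89!=104
i=1: 91!=104
i=2: 29!=104
i=3: 91!=104
i=4: 47!=104
i=5: 12!=104
i=6: 50!=104

Not found, 7 comps


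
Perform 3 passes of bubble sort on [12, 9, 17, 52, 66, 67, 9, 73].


Initial: [12, 9, 17, 52, 66, 67, 9, 73]
Pass 1: [9, 12, 17, 52, 66, 9, 67, 73] (2 swaps)
Pass 2: [9, 12, 17, 52, 9, 66, 67, 73] (1 swaps)
Pass 3: [9, 12, 17, 9, 52, 66, 67, 73] (1 swaps)

After 3 passes: [9, 12, 17, 9, 52, 66, 67, 73]


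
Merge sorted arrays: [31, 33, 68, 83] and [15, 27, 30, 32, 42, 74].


Take 15 from B
Take 27 from B
Take 30 from B
Take 31 from A
Take 32 from B
Take 33 from A
Take 42 from B
Take 68 from A
Take 74 from B

Merged: [15, 27, 30, 31, 32, 33, 42, 68, 74, 83]


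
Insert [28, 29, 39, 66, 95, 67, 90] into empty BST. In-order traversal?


Insert 28: root
Insert 29: R from 28
Insert 39: R from 28 -> R from 29
Insert 66: R from 28 -> R from 29 -> R from 39
Insert 95: R from 28 -> R from 29 -> R from 39 -> R from 66
Insert 67: R from 28 -> R from 29 -> R from 39 -> R from 66 -> L from 95
Insert 90: R from 28 -> R from 29 -> R from 39 -> R from 66 -> L from 95 -> R from 67

In-order: [28, 29, 39, 66, 67, 90, 95]
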